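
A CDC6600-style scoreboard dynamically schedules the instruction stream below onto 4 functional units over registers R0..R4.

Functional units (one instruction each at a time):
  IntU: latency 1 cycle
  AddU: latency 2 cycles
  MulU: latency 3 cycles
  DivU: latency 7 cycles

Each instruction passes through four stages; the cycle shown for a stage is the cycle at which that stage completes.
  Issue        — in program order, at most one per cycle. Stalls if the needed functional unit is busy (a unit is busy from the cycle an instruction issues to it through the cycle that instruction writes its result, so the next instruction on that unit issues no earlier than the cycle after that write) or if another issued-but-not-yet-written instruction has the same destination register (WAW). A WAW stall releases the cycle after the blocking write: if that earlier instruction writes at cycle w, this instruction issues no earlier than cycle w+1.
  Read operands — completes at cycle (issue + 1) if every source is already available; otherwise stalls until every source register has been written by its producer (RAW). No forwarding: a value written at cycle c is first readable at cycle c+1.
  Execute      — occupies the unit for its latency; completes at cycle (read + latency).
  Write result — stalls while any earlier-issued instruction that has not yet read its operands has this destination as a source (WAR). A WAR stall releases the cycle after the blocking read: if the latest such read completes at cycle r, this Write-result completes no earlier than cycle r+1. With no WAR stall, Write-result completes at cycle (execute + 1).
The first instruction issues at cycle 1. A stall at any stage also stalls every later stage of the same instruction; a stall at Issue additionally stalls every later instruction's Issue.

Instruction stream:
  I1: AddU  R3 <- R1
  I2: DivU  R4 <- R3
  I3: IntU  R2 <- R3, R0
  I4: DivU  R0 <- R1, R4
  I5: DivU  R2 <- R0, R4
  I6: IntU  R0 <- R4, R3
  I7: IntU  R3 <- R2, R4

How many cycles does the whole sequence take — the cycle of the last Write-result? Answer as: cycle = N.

I1 -> (1, 2, 4, 5)
I2 -> (2, 6, 13, 14)  // RAW R3: wait I1 write@5
I3 -> (3, 6, 7, 8)  // RAW R3: wait I1 write@5
I4 -> (15, 16, 23, 24)  // struct: DivU busy until I2 writes@14
I5 -> (25, 26, 33, 34)  // struct: DivU busy until I4 writes@24
I6 -> (26, 27, 28, 29)
I7 -> (30, 35, 36, 37)  // struct: IntU busy until I6 writes@29, RAW R2: wait I5 write@34

cycle = 37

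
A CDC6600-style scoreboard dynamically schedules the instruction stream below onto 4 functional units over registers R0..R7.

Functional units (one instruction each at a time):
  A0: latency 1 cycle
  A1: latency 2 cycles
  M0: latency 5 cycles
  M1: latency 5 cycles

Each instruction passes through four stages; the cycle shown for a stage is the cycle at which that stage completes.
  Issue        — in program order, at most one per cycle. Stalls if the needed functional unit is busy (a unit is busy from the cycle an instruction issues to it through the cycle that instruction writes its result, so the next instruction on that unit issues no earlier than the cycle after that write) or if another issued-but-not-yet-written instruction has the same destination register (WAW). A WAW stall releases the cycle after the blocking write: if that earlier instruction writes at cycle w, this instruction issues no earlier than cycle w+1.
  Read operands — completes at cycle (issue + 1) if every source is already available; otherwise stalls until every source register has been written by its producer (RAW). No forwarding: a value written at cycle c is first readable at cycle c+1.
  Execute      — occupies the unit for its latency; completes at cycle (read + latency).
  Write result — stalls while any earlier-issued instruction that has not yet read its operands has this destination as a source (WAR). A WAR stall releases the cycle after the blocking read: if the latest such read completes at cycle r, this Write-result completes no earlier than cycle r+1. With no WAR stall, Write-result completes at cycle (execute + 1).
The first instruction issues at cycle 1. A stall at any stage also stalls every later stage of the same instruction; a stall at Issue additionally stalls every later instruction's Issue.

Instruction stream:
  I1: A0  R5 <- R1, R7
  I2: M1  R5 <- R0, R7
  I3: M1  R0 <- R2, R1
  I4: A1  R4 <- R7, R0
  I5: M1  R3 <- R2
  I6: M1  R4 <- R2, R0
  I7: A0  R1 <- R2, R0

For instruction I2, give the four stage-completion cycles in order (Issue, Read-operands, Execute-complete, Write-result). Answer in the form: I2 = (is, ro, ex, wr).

t=1  I1 issues→A0
t=2  I1 reads
t=3  I1 exec-done
t=4  I1 writes R5
t=5  I2 issues→M1
t=6  I2 reads
t=11  I2 exec-done
t=12  I2 writes R5
t=13  I3 issues→M1
t=14  I3 reads; I4 issues→A1
t=19  I3 exec-done
t=20  I3 writes R0
t=21  I4 reads; I5 issues→M1
t=22  I5 reads
t=23  I4 exec-done
t=24  I4 writes R4
t=27  I5 exec-done
t=28  I5 writes R3
t=29  I6 issues→M1
t=30  I6 reads; I7 issues→A0
t=31  I7 reads
t=32  I7 exec-done
t=33  I7 writes R1
t=35  I6 exec-done
t=36  I6 writes R4

I2 = (5, 6, 11, 12)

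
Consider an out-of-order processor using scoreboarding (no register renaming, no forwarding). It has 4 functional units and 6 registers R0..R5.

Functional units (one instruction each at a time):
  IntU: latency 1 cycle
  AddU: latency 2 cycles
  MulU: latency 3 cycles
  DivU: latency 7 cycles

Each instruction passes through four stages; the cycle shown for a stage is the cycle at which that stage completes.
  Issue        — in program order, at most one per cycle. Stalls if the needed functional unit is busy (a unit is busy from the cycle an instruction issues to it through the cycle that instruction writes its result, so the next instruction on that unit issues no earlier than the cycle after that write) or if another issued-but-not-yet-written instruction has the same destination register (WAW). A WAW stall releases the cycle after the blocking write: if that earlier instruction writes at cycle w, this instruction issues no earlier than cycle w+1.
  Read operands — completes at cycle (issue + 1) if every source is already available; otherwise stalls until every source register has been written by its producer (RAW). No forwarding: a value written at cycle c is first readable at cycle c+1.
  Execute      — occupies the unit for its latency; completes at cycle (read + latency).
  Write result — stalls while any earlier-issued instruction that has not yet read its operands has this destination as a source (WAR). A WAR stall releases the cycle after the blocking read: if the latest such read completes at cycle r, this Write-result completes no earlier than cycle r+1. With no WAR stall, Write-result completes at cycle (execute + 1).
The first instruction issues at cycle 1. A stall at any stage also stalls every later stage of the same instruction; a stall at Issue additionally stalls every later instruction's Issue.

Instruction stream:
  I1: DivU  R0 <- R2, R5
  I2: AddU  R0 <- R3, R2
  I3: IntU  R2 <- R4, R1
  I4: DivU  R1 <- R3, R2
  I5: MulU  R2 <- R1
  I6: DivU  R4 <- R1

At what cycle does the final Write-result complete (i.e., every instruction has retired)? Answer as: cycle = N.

cycle = 34

[1] I1 issues→DivU
[2] I1 reads
[9] I1 exec-done
[10] I1 writes R0
[11] I2 issues→AddU
[12] I2 reads; I3 issues→IntU
[13] I3 reads; I4 issues→DivU
[14] I2 exec-done; I3 exec-done
[15] I2 writes R0; I3 writes R2
[16] I4 reads; I5 issues→MulU
[23] I4 exec-done
[24] I4 writes R1
[25] I5 reads; I6 issues→DivU
[26] I6 reads
[28] I5 exec-done
[29] I5 writes R2
[33] I6 exec-done
[34] I6 writes R4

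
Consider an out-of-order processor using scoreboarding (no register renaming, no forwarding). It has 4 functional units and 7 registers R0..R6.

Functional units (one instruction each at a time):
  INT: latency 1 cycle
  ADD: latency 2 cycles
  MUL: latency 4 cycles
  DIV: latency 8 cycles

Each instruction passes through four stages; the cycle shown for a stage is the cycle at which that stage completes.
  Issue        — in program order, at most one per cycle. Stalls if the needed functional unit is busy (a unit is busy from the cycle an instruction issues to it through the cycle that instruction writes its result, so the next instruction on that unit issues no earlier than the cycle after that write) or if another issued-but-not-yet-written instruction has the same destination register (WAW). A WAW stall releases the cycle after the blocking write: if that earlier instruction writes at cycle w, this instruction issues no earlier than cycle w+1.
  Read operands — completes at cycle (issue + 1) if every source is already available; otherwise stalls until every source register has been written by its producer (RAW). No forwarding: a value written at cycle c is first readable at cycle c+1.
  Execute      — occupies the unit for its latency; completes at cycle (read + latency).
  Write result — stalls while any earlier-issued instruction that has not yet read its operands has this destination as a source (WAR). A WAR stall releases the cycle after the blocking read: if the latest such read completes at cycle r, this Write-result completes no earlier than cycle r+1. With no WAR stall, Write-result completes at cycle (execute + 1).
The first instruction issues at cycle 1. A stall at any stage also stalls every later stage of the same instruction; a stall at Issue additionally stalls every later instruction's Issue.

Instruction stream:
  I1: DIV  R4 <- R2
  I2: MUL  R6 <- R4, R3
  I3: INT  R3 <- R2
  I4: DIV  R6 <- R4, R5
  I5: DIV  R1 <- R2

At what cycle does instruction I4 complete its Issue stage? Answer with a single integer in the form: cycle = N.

cycle = 18

t=1  I1 dispatched to DIV
t=2  I1 operands ready, I2 dispatched to MUL
t=3  I3 dispatched to INT
t=4  I3 operands ready
t=5  I3 complete
t=10  I1 complete
t=11  R4←I1
t=12  I2 operands ready
t=13  R3←I3
t=16  I2 complete
t=17  R6←I2
t=18  I4 dispatched to DIV
t=19  I4 operands ready
t=27  I4 complete
t=28  R6←I4
t=29  I5 dispatched to DIV
t=30  I5 operands ready
t=38  I5 complete
t=39  R1←I5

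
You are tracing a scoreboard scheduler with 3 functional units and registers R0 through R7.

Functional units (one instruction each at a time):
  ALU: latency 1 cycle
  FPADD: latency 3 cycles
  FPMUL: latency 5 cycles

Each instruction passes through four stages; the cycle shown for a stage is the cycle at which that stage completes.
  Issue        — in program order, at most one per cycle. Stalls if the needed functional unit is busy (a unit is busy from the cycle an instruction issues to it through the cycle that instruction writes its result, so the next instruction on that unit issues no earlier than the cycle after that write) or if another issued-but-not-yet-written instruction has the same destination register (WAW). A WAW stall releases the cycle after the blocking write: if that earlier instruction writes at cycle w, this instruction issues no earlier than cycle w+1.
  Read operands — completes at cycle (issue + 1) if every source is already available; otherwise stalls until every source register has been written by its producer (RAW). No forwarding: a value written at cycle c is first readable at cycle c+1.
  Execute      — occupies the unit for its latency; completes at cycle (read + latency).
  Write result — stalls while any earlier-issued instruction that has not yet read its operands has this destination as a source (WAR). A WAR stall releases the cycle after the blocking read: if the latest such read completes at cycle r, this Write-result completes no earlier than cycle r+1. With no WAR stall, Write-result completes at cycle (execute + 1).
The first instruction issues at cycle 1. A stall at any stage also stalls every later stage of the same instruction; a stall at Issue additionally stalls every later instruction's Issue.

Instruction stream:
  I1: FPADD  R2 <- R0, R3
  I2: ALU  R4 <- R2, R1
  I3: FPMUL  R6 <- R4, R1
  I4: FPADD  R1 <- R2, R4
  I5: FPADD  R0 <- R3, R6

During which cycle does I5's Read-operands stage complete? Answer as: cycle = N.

cycle = 17

I1: IS=1 RO=2 EX=5 WR=6
I2: IS=2 RO=7 EX=8 WR=9  [RAW R2: wait I1 write@6]
I3: IS=3 RO=10 EX=15 WR=16  [RAW R4: wait I2 write@9]
I4: IS=7 RO=10 EX=13 WR=14  [struct: FPADD busy until I1 writes@6; RAW R4: wait I2 write@9]
I5: IS=15 RO=17 EX=20 WR=21  [struct: FPADD busy until I4 writes@14; RAW R6: wait I3 write@16]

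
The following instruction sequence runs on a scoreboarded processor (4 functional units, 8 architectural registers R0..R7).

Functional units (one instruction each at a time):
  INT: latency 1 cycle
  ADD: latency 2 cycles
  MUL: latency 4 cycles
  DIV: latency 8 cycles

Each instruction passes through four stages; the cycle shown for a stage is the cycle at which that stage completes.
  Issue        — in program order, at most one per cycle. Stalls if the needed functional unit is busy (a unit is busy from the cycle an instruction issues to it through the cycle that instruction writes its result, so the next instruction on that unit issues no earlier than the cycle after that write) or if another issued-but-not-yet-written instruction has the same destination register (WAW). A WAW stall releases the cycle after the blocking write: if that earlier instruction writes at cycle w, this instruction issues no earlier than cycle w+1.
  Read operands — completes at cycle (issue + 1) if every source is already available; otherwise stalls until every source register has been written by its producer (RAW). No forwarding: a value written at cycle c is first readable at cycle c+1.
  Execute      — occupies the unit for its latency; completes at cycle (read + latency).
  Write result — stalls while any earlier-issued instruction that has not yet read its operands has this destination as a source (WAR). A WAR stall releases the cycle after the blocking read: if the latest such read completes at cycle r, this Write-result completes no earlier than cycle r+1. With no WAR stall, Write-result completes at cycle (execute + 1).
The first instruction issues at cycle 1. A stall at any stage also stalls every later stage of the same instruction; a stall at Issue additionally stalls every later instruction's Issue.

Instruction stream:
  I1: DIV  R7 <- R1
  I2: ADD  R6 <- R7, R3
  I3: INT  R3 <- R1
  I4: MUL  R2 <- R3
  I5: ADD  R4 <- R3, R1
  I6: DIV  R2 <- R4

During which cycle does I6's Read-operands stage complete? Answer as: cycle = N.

cycle = 21

c1: I1 dispatched to DIV
c2: I1 operands ready | I2 dispatched to ADD
c3: I3 dispatched to INT
c4: I3 operands ready | I4 dispatched to MUL
c5: I3 complete
c10: I1 complete
c11: R7←I1
c12: I2 operands ready
c13: R3←I3
c14: I2 complete | I4 operands ready
c15: R6←I2
c16: I5 dispatched to ADD
c17: I5 operands ready
c18: I4 complete
c19: R2←I4 | I5 complete
c20: R4←I5 | I6 dispatched to DIV
c21: I6 operands ready
c29: I6 complete
c30: R2←I6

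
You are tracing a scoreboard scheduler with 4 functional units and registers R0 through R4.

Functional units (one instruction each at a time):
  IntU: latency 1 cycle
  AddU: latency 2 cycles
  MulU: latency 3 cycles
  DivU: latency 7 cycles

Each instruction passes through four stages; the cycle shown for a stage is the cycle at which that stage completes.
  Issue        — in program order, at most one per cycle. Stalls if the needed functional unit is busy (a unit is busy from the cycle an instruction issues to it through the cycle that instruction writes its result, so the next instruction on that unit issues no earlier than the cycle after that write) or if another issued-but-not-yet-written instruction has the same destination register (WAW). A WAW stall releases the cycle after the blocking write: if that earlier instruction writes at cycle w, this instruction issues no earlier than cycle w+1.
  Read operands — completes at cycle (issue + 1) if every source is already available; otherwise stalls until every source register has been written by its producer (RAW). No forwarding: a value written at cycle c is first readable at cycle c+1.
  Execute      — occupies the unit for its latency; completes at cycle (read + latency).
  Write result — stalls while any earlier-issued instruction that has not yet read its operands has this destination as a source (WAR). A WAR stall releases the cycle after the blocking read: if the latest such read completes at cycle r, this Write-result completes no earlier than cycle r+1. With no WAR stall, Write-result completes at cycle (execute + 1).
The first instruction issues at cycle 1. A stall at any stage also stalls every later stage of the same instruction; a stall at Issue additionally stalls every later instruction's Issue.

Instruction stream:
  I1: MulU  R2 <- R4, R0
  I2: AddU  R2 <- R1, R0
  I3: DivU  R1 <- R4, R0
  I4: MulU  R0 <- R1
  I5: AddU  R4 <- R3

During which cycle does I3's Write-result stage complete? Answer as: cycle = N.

cycle 1: I1→MulU
cycle 2: I1 RO
cycle 5: I1 EX
cycle 6: I1 WR R2
cycle 7: I2→AddU
cycle 8: I2 RO; I3→DivU
cycle 9: I3 RO; I4→MulU
cycle 10: I2 EX
cycle 11: I2 WR R2
cycle 12: I5→AddU
cycle 13: I5 RO
cycle 15: I5 EX
cycle 16: I3 EX; I5 WR R4
cycle 17: I3 WR R1
cycle 18: I4 RO
cycle 21: I4 EX
cycle 22: I4 WR R0

cycle = 17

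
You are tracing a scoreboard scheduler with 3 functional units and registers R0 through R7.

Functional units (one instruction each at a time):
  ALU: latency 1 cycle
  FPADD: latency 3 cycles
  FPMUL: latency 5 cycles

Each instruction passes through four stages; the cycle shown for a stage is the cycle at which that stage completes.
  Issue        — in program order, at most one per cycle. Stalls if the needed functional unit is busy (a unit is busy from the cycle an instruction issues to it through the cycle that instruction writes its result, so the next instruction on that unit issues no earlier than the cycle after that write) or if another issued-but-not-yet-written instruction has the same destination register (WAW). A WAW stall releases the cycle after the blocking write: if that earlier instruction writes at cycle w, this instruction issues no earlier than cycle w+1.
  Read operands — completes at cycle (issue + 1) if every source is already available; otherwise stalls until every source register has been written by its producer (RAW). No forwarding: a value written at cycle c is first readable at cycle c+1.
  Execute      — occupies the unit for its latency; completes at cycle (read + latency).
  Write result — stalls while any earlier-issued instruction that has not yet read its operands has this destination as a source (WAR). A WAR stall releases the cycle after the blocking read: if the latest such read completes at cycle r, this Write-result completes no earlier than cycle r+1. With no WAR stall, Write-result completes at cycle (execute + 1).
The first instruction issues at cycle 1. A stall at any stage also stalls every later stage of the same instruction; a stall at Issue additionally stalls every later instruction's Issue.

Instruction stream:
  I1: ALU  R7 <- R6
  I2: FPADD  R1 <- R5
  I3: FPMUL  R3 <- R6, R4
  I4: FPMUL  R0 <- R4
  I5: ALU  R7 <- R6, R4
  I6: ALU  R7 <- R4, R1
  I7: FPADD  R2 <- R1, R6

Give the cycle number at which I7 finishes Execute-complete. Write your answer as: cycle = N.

cycle = 21

1) issue 1, read 2, done 3, write 4
2) issue 2, read 3, done 6, write 7
3) issue 3, read 4, done 9, write 10
4) issue 11, read 12, done 17, write 18  <struct: FPMUL busy until I3 writes@10>
5) issue 12, read 13, done 14, write 15
6) issue 16, read 17, done 18, write 19  <struct: ALU busy until I5 writes@15>
7) issue 17, read 18, done 21, write 22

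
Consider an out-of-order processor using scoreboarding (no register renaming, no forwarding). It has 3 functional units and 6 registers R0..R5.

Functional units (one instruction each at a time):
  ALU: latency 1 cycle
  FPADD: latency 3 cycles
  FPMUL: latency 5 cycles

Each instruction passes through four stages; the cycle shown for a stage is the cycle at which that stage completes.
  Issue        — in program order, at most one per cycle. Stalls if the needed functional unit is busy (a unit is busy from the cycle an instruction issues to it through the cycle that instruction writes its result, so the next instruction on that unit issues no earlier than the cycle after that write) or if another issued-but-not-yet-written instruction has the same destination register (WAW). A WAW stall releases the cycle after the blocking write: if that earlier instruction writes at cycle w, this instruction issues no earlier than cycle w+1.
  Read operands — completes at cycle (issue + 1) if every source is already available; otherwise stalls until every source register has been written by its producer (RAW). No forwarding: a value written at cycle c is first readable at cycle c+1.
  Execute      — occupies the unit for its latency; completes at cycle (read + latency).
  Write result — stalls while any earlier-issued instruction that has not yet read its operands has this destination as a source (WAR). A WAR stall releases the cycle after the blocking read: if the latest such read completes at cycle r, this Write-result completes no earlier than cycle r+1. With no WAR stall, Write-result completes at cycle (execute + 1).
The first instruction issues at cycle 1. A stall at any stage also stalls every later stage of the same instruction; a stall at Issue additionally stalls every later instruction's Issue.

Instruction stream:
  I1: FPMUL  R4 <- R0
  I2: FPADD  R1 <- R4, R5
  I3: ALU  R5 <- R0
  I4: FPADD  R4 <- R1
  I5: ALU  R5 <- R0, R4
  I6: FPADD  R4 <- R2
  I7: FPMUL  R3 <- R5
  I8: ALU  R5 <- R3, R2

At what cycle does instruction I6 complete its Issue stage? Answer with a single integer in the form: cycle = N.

cycle = 20

I1  is:1  ro:2  ex:7  wr:8
I2  is:2  ro:9  ex:12  wr:13  — RAW R4: wait I1 write@8
I3  is:3  ro:4  ex:5  wr:10  — WAR R5: wait I2 read@9
I4  is:14  ro:15  ex:18  wr:19  — struct: FPADD busy until I2 writes@13
I5  is:15  ro:20  ex:21  wr:22  — RAW R4: wait I4 write@19
I6  is:20  ro:21  ex:24  wr:25  — struct: FPADD busy until I4 writes@19
I7  is:21  ro:23  ex:28  wr:29  — RAW R5: wait I5 write@22
I8  is:23  ro:30  ex:31  wr:32  — struct: ALU busy until I5 writes@22, RAW R3: wait I7 write@29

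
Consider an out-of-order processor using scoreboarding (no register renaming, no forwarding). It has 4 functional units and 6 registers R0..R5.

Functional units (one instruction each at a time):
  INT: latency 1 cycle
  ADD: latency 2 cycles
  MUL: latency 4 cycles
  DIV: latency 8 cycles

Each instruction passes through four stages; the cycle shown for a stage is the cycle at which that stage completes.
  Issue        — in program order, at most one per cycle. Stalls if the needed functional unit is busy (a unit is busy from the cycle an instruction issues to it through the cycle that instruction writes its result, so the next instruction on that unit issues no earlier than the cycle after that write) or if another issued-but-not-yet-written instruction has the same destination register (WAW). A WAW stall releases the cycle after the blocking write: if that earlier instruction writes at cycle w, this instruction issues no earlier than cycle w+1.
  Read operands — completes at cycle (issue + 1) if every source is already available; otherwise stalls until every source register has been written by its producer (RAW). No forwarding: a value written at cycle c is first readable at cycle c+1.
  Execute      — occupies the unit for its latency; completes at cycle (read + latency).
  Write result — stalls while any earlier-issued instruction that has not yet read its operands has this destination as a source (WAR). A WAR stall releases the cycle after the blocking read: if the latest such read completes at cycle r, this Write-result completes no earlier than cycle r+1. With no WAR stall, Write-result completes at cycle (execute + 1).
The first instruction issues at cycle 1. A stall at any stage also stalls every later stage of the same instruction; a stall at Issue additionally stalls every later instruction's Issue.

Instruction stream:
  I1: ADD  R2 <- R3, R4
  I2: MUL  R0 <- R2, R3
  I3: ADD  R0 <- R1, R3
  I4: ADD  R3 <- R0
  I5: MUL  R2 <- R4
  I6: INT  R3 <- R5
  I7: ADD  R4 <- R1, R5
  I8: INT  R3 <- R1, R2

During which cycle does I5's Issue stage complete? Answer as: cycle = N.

I1  is:1  ro:2  ex:4  wr:5
I2  is:2  ro:6  ex:10  wr:11  — RAW R2: wait I1 write@5
I3  is:12  ro:13  ex:15  wr:16  — WAW R0: wait I2 write@11
I4  is:17  ro:18  ex:20  wr:21  — struct: ADD busy until I3 writes@16
I5  is:18  ro:19  ex:23  wr:24
I6  is:22  ro:23  ex:24  wr:25  — WAW R3: wait I4 write@21
I7  is:23  ro:24  ex:26  wr:27
I8  is:26  ro:27  ex:28  wr:29  — struct: INT busy until I6 writes@25

cycle = 18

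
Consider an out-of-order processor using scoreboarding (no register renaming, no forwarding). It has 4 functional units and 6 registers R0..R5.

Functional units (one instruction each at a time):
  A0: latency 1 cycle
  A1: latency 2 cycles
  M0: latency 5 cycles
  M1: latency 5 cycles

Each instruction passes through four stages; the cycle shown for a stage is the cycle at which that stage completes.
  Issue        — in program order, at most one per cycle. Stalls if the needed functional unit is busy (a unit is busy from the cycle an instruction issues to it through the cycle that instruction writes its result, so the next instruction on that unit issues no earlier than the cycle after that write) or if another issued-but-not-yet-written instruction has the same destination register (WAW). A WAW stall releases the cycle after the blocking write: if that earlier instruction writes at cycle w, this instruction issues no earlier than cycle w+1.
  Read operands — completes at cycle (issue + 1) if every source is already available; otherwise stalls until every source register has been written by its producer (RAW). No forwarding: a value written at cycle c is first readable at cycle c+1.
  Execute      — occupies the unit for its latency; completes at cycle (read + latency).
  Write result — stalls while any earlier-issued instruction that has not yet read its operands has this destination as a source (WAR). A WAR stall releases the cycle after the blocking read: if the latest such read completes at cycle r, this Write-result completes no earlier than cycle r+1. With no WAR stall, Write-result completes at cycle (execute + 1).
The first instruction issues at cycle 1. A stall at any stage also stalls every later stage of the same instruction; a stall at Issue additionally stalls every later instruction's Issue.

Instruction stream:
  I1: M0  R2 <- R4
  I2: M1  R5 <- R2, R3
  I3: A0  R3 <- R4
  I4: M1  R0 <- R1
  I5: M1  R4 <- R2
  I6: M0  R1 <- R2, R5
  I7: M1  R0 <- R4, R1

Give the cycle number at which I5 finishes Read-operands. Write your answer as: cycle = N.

cycle = 25

c1: I1→M0
c2: I1 RO | I2→M1
c3: I3→A0
c4: I3 RO
c5: I3 EX
c7: I1 EX
c8: I1 WR R2
c9: I2 RO
c10: I3 WR R3
c14: I2 EX
c15: I2 WR R5
c16: I4→M1
c17: I4 RO
c22: I4 EX
c23: I4 WR R0
c24: I5→M1
c25: I5 RO | I6→M0
c26: I6 RO
c30: I5 EX
c31: I5 WR R4 | I6 EX
c32: I6 WR R1 | I7→M1
c33: I7 RO
c38: I7 EX
c39: I7 WR R0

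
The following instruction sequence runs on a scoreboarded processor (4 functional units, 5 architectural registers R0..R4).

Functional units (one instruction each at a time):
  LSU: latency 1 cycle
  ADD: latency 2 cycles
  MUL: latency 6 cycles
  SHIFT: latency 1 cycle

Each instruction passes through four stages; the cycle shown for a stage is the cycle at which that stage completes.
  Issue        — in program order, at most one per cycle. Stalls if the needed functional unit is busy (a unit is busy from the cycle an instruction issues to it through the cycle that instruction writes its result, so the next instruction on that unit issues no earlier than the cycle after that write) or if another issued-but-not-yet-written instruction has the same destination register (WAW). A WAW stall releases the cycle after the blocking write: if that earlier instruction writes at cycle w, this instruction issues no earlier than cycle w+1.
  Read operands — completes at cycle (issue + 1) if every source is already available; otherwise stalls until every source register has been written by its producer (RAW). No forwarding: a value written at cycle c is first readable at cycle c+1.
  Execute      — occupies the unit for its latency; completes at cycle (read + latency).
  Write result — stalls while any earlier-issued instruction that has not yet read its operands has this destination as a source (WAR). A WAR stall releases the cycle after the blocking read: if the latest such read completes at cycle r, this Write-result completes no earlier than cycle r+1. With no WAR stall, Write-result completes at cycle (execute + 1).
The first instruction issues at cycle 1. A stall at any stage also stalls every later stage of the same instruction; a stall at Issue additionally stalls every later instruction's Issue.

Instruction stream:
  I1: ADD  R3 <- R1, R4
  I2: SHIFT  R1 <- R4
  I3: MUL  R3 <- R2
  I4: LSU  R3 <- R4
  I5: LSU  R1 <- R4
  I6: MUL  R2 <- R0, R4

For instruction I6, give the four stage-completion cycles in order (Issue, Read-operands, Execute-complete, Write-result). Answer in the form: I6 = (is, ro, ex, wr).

I6 = (20, 21, 27, 28)

I1: IS=1 RO=2 EX=4 WR=5
I2: IS=2 RO=3 EX=4 WR=5
I3: IS=6 RO=7 EX=13 WR=14  [WAW R3: wait I1 write@5]
I4: IS=15 RO=16 EX=17 WR=18  [WAW R3: wait I3 write@14]
I5: IS=19 RO=20 EX=21 WR=22  [struct: LSU busy until I4 writes@18]
I6: IS=20 RO=21 EX=27 WR=28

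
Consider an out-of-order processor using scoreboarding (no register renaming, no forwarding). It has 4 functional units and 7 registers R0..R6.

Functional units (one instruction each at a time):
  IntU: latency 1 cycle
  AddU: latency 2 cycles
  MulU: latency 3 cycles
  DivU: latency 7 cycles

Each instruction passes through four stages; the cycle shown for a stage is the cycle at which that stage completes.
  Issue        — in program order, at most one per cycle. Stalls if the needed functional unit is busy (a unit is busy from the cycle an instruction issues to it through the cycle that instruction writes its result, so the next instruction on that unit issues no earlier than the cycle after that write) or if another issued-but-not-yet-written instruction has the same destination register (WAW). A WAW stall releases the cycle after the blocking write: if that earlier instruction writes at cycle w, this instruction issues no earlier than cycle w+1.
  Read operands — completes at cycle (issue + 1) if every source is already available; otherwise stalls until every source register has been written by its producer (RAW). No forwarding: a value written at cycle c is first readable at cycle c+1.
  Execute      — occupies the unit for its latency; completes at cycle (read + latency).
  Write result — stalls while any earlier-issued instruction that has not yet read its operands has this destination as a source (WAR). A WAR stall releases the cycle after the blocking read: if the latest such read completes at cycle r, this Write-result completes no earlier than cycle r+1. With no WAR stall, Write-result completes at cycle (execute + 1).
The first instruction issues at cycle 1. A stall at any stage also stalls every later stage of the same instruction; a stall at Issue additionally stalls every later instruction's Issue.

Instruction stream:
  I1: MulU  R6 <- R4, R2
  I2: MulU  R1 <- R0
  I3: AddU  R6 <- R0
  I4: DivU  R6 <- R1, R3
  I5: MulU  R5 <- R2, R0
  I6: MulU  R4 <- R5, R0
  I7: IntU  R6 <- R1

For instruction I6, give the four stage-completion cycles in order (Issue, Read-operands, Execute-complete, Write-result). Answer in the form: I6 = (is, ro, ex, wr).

c1: I1 dispatched to MulU
c2: I1 operands ready
c5: I1 complete
c6: R6←I1
c7: I2 dispatched to MulU
c8: I2 operands ready | I3 dispatched to AddU
c9: I3 operands ready
c11: I2 complete | I3 complete
c12: R1←I2 | R6←I3
c13: I4 dispatched to DivU
c14: I4 operands ready | I5 dispatched to MulU
c15: I5 operands ready
c18: I5 complete
c19: R5←I5
c20: I6 dispatched to MulU
c21: I4 complete | I6 operands ready
c22: R6←I4
c23: I7 dispatched to IntU
c24: I6 complete | I7 operands ready
c25: R4←I6 | I7 complete
c26: R6←I7

I6 = (20, 21, 24, 25)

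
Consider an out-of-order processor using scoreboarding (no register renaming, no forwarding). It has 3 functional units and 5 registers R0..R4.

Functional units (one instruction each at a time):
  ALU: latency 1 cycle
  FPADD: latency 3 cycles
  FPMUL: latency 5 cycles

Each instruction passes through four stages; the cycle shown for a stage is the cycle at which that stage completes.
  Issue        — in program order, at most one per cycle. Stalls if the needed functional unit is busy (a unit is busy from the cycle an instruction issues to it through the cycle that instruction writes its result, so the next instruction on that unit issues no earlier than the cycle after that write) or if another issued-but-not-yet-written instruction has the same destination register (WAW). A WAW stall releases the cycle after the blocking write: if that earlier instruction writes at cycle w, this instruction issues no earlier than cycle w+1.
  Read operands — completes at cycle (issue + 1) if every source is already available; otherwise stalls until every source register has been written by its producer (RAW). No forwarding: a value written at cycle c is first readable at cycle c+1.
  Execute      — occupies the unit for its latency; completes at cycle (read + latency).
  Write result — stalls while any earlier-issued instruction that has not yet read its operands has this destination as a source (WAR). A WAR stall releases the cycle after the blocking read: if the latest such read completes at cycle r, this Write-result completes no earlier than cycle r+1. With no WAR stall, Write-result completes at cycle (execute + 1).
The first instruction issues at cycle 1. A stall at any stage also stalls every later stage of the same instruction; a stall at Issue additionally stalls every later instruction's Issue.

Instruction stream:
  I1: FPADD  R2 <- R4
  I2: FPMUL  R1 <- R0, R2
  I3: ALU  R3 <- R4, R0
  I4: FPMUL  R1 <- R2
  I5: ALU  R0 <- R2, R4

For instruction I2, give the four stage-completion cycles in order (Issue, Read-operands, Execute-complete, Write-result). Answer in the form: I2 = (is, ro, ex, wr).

I2 = (2, 7, 12, 13)

I1  is:1  ro:2  ex:5  wr:6
I2  is:2  ro:7  ex:12  wr:13  — RAW R2: wait I1 write@6
I3  is:3  ro:4  ex:5  wr:6
I4  is:14  ro:15  ex:20  wr:21  — struct: FPMUL busy until I2 writes@13
I5  is:15  ro:16  ex:17  wr:18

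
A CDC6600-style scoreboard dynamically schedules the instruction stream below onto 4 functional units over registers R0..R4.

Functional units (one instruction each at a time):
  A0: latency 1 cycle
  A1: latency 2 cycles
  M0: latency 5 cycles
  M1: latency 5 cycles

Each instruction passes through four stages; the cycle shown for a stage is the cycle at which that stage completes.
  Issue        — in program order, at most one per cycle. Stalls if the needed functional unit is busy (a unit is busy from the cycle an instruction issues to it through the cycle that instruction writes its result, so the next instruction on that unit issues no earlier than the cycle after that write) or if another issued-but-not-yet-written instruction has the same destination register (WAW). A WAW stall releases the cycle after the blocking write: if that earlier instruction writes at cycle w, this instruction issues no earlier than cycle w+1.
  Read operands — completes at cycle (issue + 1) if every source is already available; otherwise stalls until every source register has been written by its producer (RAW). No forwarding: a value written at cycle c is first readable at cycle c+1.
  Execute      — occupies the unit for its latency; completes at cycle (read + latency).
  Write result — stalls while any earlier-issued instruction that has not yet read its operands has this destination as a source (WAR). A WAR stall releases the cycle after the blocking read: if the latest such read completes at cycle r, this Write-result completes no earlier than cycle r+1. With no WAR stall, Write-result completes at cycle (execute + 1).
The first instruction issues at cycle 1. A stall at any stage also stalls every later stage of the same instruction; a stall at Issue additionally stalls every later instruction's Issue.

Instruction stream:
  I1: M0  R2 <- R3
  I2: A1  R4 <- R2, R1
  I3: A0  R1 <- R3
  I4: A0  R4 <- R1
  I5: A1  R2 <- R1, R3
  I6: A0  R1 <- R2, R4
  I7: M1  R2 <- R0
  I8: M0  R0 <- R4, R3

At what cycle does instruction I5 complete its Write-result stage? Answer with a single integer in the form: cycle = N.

1) issue 1, read 2, done 7, write 8
2) issue 2, read 9, done 11, write 12  <RAW R2: wait I1 write@8>
3) issue 3, read 4, done 5, write 10  <WAR R1: wait I2 read@9>
4) issue 13, read 14, done 15, write 16  <WAW R4: wait I2 write@12>
5) issue 14, read 15, done 17, write 18
6) issue 17, read 19, done 20, write 21  <struct: A0 busy until I4 writes@16 / RAW R2: wait I5 write@18>
7) issue 19, read 20, done 25, write 26  <WAW R2: wait I5 write@18>
8) issue 20, read 21, done 26, write 27

cycle = 18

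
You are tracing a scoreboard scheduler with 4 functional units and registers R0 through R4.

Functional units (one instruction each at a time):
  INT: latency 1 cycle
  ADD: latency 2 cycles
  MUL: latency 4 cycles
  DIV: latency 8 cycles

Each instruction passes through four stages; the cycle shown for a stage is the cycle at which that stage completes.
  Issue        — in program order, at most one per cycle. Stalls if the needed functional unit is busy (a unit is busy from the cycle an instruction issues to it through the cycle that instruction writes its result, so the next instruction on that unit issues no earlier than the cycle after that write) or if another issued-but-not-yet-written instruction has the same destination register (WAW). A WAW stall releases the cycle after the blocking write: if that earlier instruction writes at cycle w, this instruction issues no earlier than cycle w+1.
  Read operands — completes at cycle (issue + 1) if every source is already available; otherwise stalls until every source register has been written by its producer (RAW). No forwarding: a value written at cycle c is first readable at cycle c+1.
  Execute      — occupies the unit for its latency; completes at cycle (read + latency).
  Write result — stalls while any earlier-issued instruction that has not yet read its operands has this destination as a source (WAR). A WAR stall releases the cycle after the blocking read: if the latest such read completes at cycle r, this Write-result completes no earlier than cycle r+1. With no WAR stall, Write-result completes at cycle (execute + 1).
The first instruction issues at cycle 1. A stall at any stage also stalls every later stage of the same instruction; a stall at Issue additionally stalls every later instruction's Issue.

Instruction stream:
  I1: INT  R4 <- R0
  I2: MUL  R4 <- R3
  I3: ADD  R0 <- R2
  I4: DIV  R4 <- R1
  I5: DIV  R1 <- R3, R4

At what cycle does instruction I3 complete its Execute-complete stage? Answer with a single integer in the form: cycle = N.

cycle 1: I1 issues→INT
cycle 2: I1 reads
cycle 3: I1 exec-done
cycle 4: I1 writes R4
cycle 5: I2 issues→MUL
cycle 6: I2 reads; I3 issues→ADD
cycle 7: I3 reads
cycle 9: I3 exec-done
cycle 10: I2 exec-done; I3 writes R0
cycle 11: I2 writes R4
cycle 12: I4 issues→DIV
cycle 13: I4 reads
cycle 21: I4 exec-done
cycle 22: I4 writes R4
cycle 23: I5 issues→DIV
cycle 24: I5 reads
cycle 32: I5 exec-done
cycle 33: I5 writes R1

cycle = 9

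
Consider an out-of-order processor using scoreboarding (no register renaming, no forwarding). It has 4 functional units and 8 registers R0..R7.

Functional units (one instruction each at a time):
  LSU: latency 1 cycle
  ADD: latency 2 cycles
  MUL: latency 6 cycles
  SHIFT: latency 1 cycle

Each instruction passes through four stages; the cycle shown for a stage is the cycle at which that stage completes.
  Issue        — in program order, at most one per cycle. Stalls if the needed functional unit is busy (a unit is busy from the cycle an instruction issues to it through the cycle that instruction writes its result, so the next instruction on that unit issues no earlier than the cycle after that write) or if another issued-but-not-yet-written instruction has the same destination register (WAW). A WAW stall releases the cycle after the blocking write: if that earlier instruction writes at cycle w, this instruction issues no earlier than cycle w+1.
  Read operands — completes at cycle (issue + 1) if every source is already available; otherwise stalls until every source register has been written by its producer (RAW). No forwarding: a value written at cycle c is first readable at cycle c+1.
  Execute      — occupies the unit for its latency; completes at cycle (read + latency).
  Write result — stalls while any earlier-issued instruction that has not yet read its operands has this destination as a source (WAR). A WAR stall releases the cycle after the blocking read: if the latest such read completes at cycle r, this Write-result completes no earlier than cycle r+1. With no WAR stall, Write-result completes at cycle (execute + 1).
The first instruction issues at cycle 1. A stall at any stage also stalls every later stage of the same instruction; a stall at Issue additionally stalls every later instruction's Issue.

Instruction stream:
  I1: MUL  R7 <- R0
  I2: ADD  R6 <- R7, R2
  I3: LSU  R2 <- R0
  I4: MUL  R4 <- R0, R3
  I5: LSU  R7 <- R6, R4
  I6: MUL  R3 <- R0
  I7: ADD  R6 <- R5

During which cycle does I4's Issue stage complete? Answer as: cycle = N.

t=1  I1→MUL
t=2  I1 RO; I2→ADD
t=3  I3→LSU
t=4  I3 RO
t=5  I3 EX
t=8  I1 EX
t=9  I1 WR R7
t=10  I2 RO; I4→MUL
t=11  I3 WR R2; I4 RO
t=12  I2 EX; I5→LSU
t=13  I2 WR R6
t=17  I4 EX
t=18  I4 WR R4
t=19  I5 RO; I6→MUL
t=20  I5 EX; I6 RO; I7→ADD
t=21  I5 WR R7; I7 RO
t=23  I7 EX
t=24  I7 WR R6
t=26  I6 EX
t=27  I6 WR R3

cycle = 10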